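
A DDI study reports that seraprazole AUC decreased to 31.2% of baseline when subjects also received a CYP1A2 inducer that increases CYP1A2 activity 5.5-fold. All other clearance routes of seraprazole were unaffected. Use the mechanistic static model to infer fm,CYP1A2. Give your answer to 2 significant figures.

0.49

CL'/CL = 1 / 0.312 = 3.205
5.5·fm + (1 − fm) = 3.205
fm = (3.205 − 1) / (5.5 − 1) = 0.49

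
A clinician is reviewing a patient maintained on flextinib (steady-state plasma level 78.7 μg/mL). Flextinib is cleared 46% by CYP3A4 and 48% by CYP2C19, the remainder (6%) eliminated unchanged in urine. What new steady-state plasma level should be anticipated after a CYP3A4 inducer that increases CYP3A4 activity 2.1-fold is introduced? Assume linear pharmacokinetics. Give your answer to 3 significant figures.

52.3 μg/mL

The CYP3A4 pathway (46% of clearance) rises to 2.1× activity: 0.46 × 2.1 = 0.966.
CYP2C19 (48%) and the residual 6% are unaffected.
Relative clearance = 0.966 + 0.48 + 0.06 = 1.506.
With dosing unchanged, steady-state plasma level scales as 1/CL: 78.7 / 1.506 = 52.3 μg/mL.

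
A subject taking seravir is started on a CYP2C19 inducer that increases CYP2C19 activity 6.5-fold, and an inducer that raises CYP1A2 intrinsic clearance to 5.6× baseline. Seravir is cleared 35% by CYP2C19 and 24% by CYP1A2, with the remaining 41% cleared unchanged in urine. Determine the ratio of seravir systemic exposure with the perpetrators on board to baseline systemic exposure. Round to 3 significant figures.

0.248

CYP2C19: 0.35 × 6.5 = 2.275
CYP1A2: 0.24 × 5.6 = 1.344
Other: 0.41 (unchanged)
New clearance relative to baseline: 2.275 + 1.344 + 0.41 = 4.029.
Because systemic exposure varies inversely with clearance, the combined effect is 1 / 4.029 = 0.248.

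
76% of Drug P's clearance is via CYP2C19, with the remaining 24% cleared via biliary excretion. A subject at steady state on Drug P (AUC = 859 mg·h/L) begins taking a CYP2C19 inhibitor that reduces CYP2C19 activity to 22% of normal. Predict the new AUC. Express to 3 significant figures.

The CYP2C19 pathway (76% of clearance) falls to 0.22× activity: 0.76 × 0.22 = 0.1672.
The remaining 24% of clearance is unaffected.
CL_new/CL_old = 0.1672 + 0.24 = 0.4072.
AUC ∝ 1/CL, so new value = 859 / 0.4072 = 2.11 × 10³ mg·h/L.

2.11 × 10³ mg·h/L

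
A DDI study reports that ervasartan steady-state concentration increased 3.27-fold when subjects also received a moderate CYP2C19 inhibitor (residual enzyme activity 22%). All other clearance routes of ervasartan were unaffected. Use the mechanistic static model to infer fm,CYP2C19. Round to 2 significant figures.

Write x for the fraction cleared via CYP2C19. The observed steady-state concentration change means clearance fell to 1/3.27 = 0.3058 of baseline.
Setting x·0.22 + (1 − x) = 0.3058 and solving: x = (0.3058 − 1)/(0.22 − 1) = 0.89.

0.89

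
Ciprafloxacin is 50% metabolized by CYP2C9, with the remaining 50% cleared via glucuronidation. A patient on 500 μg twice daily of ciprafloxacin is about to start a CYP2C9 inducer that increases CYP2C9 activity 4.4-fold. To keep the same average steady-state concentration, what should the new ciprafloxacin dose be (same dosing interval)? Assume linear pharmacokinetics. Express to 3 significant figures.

The CYP2C9 pathway (50% of clearance) rises to 4.4× activity: 0.5 × 4.4 = 2.2.
Non-CYP routes (50%) are unchanged.
New clearance relative to baseline: 2.2 + 0.5 = 2.7.
Css,avg = (dose rate)/CL, so holding Css fixed requires dose ∝ CL: 500 × 2.7 = 1.35 × 10³ μg.

1.35 × 10³ μg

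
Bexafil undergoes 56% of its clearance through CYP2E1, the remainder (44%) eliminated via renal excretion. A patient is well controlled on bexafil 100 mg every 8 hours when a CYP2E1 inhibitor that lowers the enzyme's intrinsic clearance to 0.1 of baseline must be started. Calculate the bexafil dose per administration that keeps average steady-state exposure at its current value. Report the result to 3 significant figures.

49.6 mg

The CYP2E1 pathway (56% of clearance) drops to 0.1× activity: 0.56 × 0.1 = 0.056.
The remaining 44% of clearance is unaffected.
Relative clearance = 0.056 + 0.44 = 0.496.
Exposure is unchanged when dose changes in proportion to clearance. New dose = 100 mg × 0.496 = 49.6 mg.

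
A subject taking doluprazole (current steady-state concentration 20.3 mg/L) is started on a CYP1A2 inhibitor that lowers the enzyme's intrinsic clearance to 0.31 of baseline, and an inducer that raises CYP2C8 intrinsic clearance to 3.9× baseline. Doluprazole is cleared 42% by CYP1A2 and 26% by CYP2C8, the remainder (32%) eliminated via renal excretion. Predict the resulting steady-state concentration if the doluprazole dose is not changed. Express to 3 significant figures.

The CYP1A2 pathway (42% of clearance) drops to 0.31× activity: 0.42 × 0.31 = 0.1302.
The CYP2C8 pathway (26% of clearance) is boosted to 3.9× activity: 0.26 × 3.9 = 1.014.
Non-CYP routes (32%) are unchanged.
New clearance relative to baseline: 0.1302 + 1.014 + 0.32 = 1.4642.
Steady-state concentration ∝ 1/CL: new value = 20.3 / 1.4642 = 13.9 mg/L.

13.9 mg/L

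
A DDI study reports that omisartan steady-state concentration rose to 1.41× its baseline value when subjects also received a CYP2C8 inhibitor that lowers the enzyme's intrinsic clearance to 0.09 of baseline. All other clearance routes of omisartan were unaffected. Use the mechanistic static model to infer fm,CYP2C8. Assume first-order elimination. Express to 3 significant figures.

0.320

Let x = fm,CYP2C8. Because steady-state concentration ∝ 1/CL, relative clearance fell to 1/1.41 = 0.7092.
Only the CYP2C8 route changed, so 0.7092 = x·0.09 + (1 − x), giving x = 0.320.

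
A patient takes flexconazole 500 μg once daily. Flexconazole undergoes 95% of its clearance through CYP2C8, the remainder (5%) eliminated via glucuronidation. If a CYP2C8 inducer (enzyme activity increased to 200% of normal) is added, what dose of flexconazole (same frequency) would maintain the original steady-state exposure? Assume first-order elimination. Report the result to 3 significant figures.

975 μg

CYP2C8: 0.95 × 2 = 1.9
Other: 0.05 (unchanged)
Relative clearance = 1.9 + 0.05 = 1.95.
To maintain the same steady-state level, dose must scale with clearance: new dose = 500 × 1.95 = 975 μg.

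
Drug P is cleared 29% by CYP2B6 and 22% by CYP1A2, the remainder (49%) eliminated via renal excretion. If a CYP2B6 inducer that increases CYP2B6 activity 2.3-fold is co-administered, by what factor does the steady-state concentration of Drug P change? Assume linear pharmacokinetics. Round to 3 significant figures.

0.726

The CYP2B6 pathway (29% of clearance) increases to 2.3× activity: 0.29 × 2.3 = 0.667.
CYP1A2 (22%) and the residual 49% are unaffected.
New clearance relative to baseline: 0.667 + 0.22 + 0.49 = 1.377.
Steady-state concentration is inversely proportional to clearance, so the fold-change is 1 / 1.377 = 0.726.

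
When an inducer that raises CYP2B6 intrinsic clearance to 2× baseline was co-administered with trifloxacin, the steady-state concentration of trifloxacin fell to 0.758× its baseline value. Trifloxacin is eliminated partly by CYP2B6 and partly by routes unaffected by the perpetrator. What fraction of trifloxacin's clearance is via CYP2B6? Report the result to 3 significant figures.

0.319

CL'/CL = 1 / 0.758 = 1.319
2·fm + (1 − fm) = 1.319
fm = (1.319 − 1) / (2 − 1) = 0.319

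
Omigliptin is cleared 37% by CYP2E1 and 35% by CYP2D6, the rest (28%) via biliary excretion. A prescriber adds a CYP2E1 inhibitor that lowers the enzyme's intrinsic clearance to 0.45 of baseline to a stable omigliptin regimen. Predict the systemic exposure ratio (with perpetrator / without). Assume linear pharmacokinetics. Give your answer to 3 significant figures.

The CYP2E1 pathway (37% of clearance) is reduced to 0.45× activity: 0.37 × 0.45 = 0.1665.
CYP2D6 (35%) and the residual 28% are unaffected.
CL_new/CL_old = 0.1665 + 0.35 + 0.28 = 0.7965.
Systemic exposure ratio = CL_old/CL_new = 1 / 0.7965 = 1.26.

1.26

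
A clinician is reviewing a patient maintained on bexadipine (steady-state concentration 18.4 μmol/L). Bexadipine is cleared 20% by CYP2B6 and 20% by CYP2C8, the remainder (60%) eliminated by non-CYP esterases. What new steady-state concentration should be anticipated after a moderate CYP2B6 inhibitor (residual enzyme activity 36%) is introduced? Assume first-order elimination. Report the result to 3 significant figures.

CYP2B6: 0.2 × 0.36 = 0.072
CYP2C8: 0.2 (unchanged)
Other: 0.6 (unchanged)
CL_new/CL_old = 0.072 + 0.2 + 0.6 = 0.872.
Steady-state concentration ∝ 1/CL, so new value = 18.4 / 0.872 = 21.1 μmol/L.

21.1 μmol/L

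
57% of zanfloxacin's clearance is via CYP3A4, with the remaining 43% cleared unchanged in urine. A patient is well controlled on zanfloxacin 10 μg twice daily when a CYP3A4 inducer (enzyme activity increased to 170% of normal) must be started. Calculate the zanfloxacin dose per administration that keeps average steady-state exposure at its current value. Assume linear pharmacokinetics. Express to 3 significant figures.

The CYP3A4 pathway (57% of clearance) is boosted to 1.7× activity: 0.57 × 1.7 = 0.969.
Non-CYP routes (43%) are unchanged.
New clearance relative to baseline: 0.969 + 0.43 = 1.399.
Css,avg = (dose rate)/CL, so holding Css fixed requires dose ∝ CL: 10 × 1.399 = 14.0 μg.

14.0 μg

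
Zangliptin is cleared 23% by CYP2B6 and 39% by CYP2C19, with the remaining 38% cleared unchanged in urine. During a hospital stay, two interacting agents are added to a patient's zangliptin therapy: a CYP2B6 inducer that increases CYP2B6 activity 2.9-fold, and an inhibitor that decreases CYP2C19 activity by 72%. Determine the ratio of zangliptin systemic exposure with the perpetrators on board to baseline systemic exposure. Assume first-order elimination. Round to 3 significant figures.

The CYP2B6 pathway (23% of clearance) rises to 2.9× activity: 0.23 × 2.9 = 0.667.
The CYP2C19 pathway (39% of clearance) falls to 0.28× activity: 0.39 × 0.28 = 0.1092.
The remaining 38% of clearance is unaffected.
CL_new/CL_old = 0.667 + 0.1092 + 0.38 = 1.1562.
Net systemic exposure ratio = 1 / 1.1562 = 0.865.

0.865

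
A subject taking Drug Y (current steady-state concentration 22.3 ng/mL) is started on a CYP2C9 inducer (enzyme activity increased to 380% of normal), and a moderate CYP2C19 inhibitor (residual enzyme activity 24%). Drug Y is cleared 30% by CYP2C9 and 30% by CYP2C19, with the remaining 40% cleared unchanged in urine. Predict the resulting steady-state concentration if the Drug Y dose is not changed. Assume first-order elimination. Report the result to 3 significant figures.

The CYP2C9 pathway (30% of clearance) increases to 3.8× activity: 0.3 × 3.8 = 1.14.
The CYP2C19 pathway (30% of clearance) is reduced to 0.24× activity: 0.3 × 0.24 = 0.072.
Non-CYP routes (40%) are unchanged.
CL_new/CL_old = 1.14 + 0.072 + 0.4 = 1.612.
New steady-state concentration = 22.3 / 1.612 = 13.8 ng/mL (concentration scales inversely with clearance).

13.8 ng/mL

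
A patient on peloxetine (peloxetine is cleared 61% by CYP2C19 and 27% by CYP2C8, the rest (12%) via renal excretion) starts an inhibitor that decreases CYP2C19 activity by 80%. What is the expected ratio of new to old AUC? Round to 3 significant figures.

CYP2C19: 0.61 × 0.2 = 0.122
CYP2C8: 0.27 (unchanged)
Other: 0.12 (unchanged)
CL_new/CL_old = 0.122 + 0.27 + 0.12 = 0.512.
AUC is inversely proportional to clearance, so the fold-change is 1 / 0.512 = 1.95.

1.95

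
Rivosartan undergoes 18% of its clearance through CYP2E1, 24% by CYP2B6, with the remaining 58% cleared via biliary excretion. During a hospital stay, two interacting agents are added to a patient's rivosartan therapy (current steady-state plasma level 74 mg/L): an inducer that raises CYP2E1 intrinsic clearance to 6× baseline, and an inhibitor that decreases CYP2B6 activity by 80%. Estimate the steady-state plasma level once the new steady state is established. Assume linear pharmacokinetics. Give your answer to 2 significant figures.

CYP2E1: 0.18 × 6 = 1.08
CYP2B6: 0.24 × 0.2 = 0.048
Other: 0.58 (unchanged)
New clearance relative to baseline: 1.08 + 0.048 + 0.58 = 1.708.
Dividing the baseline by the relative clearance: 74 / 1.708 = 43 mg/L.

43 mg/L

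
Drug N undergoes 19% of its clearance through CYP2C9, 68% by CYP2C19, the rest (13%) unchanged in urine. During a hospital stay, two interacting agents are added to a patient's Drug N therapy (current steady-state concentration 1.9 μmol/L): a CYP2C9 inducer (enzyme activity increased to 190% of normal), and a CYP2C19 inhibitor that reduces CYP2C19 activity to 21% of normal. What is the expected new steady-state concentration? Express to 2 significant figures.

The CYP2C9 pathway (19% of clearance) is boosted to 1.9× activity: 0.19 × 1.9 = 0.361.
The CYP2C19 pathway (68% of clearance) falls to 0.21× activity: 0.68 × 0.21 = 0.1428.
Non-CYP routes (13%) are unchanged.
CL_new/CL_old = 0.361 + 0.1428 + 0.13 = 0.6338.
Dividing the baseline by the relative clearance: 1.9 / 0.6338 = 3.0 μmol/L.

3.0 μmol/L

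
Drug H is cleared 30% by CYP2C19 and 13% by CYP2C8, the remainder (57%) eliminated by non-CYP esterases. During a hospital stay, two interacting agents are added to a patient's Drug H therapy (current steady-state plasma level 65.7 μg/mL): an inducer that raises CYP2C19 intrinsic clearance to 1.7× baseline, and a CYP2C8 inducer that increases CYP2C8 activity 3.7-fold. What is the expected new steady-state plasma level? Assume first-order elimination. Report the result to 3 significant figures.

CYP2C19: 0.3 × 1.7 = 0.51
CYP2C8: 0.13 × 3.7 = 0.481
Other: 0.57 (unchanged)
CL_new/CL_old = 0.51 + 0.481 + 0.57 = 1.561.
Steady-state plasma level ∝ 1/CL: new value = 65.7 / 1.561 = 42.1 μg/mL.

42.1 μg/mL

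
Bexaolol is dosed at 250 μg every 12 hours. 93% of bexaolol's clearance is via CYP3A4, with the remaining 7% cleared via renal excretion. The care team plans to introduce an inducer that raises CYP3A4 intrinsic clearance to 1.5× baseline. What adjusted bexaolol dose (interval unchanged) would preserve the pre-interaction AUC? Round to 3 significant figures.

CYP3A4: 0.93 × 1.5 = 1.395
Other: 0.07 (unchanged)
New clearance relative to baseline: 1.395 + 0.07 = 1.465.
To maintain the same steady-state level, dose must scale with clearance: new dose = 250 × 1.465 = 366 μg.

366 μg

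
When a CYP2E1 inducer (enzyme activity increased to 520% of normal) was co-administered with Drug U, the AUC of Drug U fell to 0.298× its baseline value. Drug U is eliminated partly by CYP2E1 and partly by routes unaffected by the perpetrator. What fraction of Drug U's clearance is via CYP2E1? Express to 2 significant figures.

0.56

Let fm be the CYP2E1 fraction. New clearance relative to baseline = fm × 5.2 + (1 − fm).
AUC ratio = 1 / (new CL fraction), so new CL fraction = 1 / 0.298 = 3.356.
fm × 5.2 + 1 − fm = 3.356  ⇒  fm × (5.2 − 1) = 2.356  ⇒  fm = 0.56.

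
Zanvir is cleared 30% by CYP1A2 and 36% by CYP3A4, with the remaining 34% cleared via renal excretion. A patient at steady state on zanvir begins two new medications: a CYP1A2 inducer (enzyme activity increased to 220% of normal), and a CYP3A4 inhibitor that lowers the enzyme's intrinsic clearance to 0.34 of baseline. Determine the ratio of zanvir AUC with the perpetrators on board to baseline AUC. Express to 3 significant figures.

0.891

The CYP1A2 pathway (30% of clearance) increases to 2.2× activity: 0.3 × 2.2 = 0.66.
The CYP3A4 pathway (36% of clearance) falls to 0.34× activity: 0.36 × 0.34 = 0.1224.
Non-CYP routes (34%) are unchanged.
CL_new/CL_old = 0.66 + 0.1224 + 0.34 = 1.1224.
Net AUC ratio = 1 / 1.1224 = 0.891.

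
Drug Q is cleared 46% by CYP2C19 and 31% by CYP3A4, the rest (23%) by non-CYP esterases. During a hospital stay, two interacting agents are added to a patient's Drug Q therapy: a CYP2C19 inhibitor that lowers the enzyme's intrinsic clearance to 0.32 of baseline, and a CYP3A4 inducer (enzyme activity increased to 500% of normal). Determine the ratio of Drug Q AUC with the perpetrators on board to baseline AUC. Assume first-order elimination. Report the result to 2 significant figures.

The CYP2C19 pathway (46% of clearance) is reduced to 0.32× activity: 0.46 × 0.32 = 0.1472.
The CYP3A4 pathway (31% of clearance) increases to 5× activity: 0.31 × 5 = 1.55.
Non-CYP routes (23%) are unchanged.
CL_new/CL_old = 0.1472 + 1.55 + 0.23 = 1.9272.
AUC ∝ 1/CL: fold-change = 1 / 1.9272 = 0.52.

0.52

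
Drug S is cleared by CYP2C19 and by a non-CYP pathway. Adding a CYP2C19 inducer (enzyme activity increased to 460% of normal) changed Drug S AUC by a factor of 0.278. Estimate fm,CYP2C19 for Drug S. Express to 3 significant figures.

0.721

CL'/CL = 1 / 0.278 = 3.597
4.6·fm + (1 − fm) = 3.597
fm = (3.597 − 1) / (4.6 − 1) = 0.721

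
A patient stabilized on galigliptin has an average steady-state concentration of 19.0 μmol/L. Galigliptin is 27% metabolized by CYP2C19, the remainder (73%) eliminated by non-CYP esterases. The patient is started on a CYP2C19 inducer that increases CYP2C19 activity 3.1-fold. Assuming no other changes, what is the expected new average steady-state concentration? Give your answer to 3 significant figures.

12.1 μmol/L

The CYP2C19 pathway (27% of clearance) is boosted to 3.1× activity: 0.27 × 3.1 = 0.837.
Non-CYP routes (73%) are unchanged.
New clearance relative to baseline: 0.837 + 0.73 = 1.567.
With dosing unchanged, average steady-state concentration scales as 1/CL: 19.0 / 1.567 = 12.1 μmol/L.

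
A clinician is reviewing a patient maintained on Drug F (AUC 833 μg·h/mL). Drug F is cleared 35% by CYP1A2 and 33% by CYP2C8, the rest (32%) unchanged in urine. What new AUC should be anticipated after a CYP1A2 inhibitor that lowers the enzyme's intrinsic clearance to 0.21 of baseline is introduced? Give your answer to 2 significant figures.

CYP1A2: 0.35 × 0.21 = 0.0735
CYP2C8: 0.33 (unchanged)
Other: 0.32 (unchanged)
New clearance relative to baseline: 0.0735 + 0.33 + 0.32 = 0.7235.
New AUC = baseline ÷ relative clearance = 833 / 0.7235 = 1.2 × 10³ μg·h/mL.

1.2 × 10³ μg·h/mL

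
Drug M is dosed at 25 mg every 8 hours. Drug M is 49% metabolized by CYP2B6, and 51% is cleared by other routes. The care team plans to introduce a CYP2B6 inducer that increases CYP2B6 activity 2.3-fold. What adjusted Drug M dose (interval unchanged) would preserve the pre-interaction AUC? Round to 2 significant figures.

41 mg

The CYP2B6 pathway (49% of clearance) rises to 2.3× activity: 0.49 × 2.3 = 1.127.
Non-CYP routes (51%) are unchanged.
CL_new/CL_old = 1.127 + 0.51 = 1.637.
Css,avg = (dose rate)/CL, so holding Css fixed requires dose ∝ CL: 25 × 1.637 = 41 mg.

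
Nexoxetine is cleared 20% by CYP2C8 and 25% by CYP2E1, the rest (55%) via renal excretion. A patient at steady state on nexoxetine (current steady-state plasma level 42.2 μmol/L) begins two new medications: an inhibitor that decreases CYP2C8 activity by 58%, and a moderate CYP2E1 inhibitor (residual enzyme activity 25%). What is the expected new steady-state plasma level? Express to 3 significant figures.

The CYP2C8 pathway (20% of clearance) falls to 0.42× activity: 0.2 × 0.42 = 0.084.
The CYP2E1 pathway (25% of clearance) falls to 0.25× activity: 0.25 × 0.25 = 0.0625.
Non-CYP routes (55%) are unchanged.
New clearance relative to baseline: 0.084 + 0.0625 + 0.55 = 0.6965.
Steady-state plasma level ∝ 1/CL: new value = 42.2 / 0.6965 = 60.6 μmol/L.

60.6 μmol/L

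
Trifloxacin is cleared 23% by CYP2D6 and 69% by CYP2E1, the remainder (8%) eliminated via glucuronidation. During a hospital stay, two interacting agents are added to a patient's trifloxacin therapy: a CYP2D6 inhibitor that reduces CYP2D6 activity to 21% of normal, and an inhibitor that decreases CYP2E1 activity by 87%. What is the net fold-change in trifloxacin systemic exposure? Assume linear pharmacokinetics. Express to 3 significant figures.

4.59

The CYP2D6 pathway (23% of clearance) is reduced to 0.21× activity: 0.23 × 0.21 = 0.0483.
The CYP2E1 pathway (69% of clearance) drops to 0.13× activity: 0.69 × 0.13 = 0.0897.
The remaining 8% of clearance is unaffected.
CL_new/CL_old = 0.0483 + 0.0897 + 0.08 = 0.218.
Because systemic exposure varies inversely with clearance, the combined effect is 1 / 0.218 = 4.59.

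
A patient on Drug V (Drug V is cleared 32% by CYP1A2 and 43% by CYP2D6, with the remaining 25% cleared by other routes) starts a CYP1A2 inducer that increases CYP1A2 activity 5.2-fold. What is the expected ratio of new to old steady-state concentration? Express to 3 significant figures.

0.427

CYP1A2: 0.32 × 5.2 = 1.664
CYP2D6: 0.43 (unchanged)
Other: 0.25 (unchanged)
Relative clearance = 1.664 + 0.43 + 0.25 = 2.344.
Steady-state concentration ratio = CL_old/CL_new = 1 / 2.344 = 0.427.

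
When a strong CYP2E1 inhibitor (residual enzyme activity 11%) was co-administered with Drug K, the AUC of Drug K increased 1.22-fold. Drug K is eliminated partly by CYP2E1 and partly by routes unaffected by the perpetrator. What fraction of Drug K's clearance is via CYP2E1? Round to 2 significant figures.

0.20

Let x = fm,CYP2E1. Because AUC ∝ 1/CL, relative clearance fell to 1/1.22 = 0.8197.
Only the CYP2E1 route changed, so 0.8197 = x·0.11 + (1 − x), giving x = 0.20.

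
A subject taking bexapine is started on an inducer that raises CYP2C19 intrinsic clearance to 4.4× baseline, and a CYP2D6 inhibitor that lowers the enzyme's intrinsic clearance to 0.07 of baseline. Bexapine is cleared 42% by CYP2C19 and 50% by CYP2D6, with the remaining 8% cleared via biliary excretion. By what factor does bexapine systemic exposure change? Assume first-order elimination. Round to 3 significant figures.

CYP2C19: 0.42 × 4.4 = 1.848
CYP2D6: 0.5 × 0.07 = 0.035
Other: 0.08 (unchanged)
New clearance relative to baseline: 1.848 + 0.035 + 0.08 = 1.963.
Net systemic exposure ratio = 1 / 1.963 = 0.509.

0.509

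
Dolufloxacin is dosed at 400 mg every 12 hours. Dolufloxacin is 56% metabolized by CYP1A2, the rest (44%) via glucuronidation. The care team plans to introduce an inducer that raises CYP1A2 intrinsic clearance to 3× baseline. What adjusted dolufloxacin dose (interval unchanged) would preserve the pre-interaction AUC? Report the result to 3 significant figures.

848 mg

The CYP1A2 pathway (56% of clearance) is boosted to 3× activity: 0.56 × 3 = 1.68.
The remaining 44% of clearance is unaffected.
Relative clearance = 1.68 + 0.44 = 2.12.
To maintain the same steady-state level, dose must scale with clearance: new dose = 400 × 2.12 = 848 mg.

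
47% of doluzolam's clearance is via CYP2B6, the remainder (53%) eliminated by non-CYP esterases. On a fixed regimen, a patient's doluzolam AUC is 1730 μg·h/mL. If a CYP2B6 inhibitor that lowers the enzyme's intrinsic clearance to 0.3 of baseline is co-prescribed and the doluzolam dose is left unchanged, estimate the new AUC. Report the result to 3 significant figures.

The CYP2B6 pathway (47% of clearance) falls to 0.3× activity: 0.47 × 0.3 = 0.141.
Non-CYP routes (53%) are unchanged.
New clearance relative to baseline: 0.141 + 0.53 = 0.671.
With dosing unchanged, AUC scales as 1/CL: 1730 / 0.671 = 2.58 × 10³ μg·h/mL.

2.58 × 10³ μg·h/mL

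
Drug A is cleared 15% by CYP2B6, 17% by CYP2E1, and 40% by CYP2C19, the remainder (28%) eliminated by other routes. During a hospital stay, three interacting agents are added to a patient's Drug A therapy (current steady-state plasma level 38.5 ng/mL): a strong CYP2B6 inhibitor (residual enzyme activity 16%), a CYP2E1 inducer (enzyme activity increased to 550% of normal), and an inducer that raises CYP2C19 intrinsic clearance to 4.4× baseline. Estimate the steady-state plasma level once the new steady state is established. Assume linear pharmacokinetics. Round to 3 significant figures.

12.8 ng/mL

CYP2B6: 0.15 × 0.16 = 0.024
CYP2E1: 0.17 × 5.5 = 0.935
CYP2C19: 0.4 × 4.4 = 1.76
Other: 0.28 (unchanged)
Relative clearance = 0.024 + 0.935 + 1.76 + 0.28 = 2.999.
New steady-state plasma level = 38.5 / 2.999 = 12.8 ng/mL (concentration scales inversely with clearance).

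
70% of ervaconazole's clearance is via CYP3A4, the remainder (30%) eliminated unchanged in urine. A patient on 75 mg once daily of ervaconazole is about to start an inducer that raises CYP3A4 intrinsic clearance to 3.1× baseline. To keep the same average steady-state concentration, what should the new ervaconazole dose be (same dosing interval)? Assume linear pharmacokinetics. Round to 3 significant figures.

185 mg

The CYP3A4 pathway (70% of clearance) rises to 3.1× activity: 0.7 × 3.1 = 2.17.
Non-CYP routes (30%) are unchanged.
CL_new/CL_old = 2.17 + 0.3 = 2.47.
To maintain the same steady-state level, dose must scale with clearance: new dose = 75 × 2.47 = 185 mg.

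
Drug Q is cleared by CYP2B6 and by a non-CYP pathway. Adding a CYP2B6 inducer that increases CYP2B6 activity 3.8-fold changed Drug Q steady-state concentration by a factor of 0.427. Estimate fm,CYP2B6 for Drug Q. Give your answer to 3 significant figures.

0.479

Let x = fm,CYP2B6. Because steady-state concentration ∝ 1/CL, relative clearance rose to 1/0.427 = 2.342.
Only the CYP2B6 route changed, so 2.342 = x·3.8 + (1 − x), giving x = 0.479.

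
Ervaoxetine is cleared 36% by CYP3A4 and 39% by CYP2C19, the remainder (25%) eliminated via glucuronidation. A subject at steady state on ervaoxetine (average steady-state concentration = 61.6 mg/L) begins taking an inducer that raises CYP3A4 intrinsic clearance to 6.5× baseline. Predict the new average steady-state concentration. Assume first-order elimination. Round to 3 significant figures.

The CYP3A4 pathway (36% of clearance) increases to 6.5× activity: 0.36 × 6.5 = 2.34.
CYP2C19 (39%) and the residual 25% are unaffected.
New clearance relative to baseline: 2.34 + 0.39 + 0.25 = 2.98.
New average steady-state concentration = baseline ÷ relative clearance = 61.6 / 2.98 = 20.7 mg/L.

20.7 mg/L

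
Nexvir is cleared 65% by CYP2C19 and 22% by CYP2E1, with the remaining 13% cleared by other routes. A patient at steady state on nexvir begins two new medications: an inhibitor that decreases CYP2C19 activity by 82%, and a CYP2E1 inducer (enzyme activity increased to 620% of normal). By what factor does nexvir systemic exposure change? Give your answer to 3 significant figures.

The CYP2C19 pathway (65% of clearance) falls to 0.18× activity: 0.65 × 0.18 = 0.117.
The CYP2E1 pathway (22% of clearance) is boosted to 6.2× activity: 0.22 × 6.2 = 1.364.
Non-CYP routes (13%) are unchanged.
New clearance relative to baseline: 0.117 + 1.364 + 0.13 = 1.611.
Net systemic exposure ratio = 1 / 1.611 = 0.621.

0.621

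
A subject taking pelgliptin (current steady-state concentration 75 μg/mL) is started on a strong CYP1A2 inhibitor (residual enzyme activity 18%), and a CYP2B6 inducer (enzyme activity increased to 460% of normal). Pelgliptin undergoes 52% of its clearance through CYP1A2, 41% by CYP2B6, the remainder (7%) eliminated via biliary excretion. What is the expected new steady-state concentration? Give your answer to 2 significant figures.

The CYP1A2 pathway (52% of clearance) is reduced to 0.18× activity: 0.52 × 0.18 = 0.0936.
The CYP2B6 pathway (41% of clearance) rises to 4.6× activity: 0.41 × 4.6 = 1.886.
The remaining 7% of clearance is unaffected.
CL_new/CL_old = 0.0936 + 1.886 + 0.07 = 2.0496.
Steady-state concentration ∝ 1/CL: new value = 75 / 2.0496 = 37 μg/mL.

37 μg/mL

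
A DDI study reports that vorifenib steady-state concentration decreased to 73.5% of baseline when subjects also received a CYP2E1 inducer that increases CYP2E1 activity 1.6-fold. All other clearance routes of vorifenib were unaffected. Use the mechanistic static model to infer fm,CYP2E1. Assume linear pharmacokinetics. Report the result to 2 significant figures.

CL'/CL = 1 / 0.735 = 1.361
1.6·fm + (1 − fm) = 1.361
fm = (1.361 − 1) / (1.6 − 1) = 0.60

0.60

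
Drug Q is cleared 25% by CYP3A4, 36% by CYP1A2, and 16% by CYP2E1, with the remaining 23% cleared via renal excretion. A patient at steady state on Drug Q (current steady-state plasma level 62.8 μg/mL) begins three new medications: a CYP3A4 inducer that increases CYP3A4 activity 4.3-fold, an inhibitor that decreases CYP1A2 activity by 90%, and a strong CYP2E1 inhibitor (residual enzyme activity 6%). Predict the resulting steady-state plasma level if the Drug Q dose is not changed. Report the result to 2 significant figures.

46 μg/mL

CYP3A4: 0.25 × 4.3 = 1.075
CYP1A2: 0.36 × 0.1 = 0.036
CYP2E1: 0.16 × 0.06 = 0.0096
Other: 0.23 (unchanged)
Relative clearance = 1.075 + 0.036 + 0.0096 + 0.23 = 1.3506.
New steady-state plasma level = 62.8 / 1.3506 = 46 μg/mL (concentration scales inversely with clearance).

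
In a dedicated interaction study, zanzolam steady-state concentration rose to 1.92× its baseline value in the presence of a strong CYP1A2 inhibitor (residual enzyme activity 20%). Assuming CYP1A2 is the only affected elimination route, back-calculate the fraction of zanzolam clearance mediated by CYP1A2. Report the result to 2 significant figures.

0.60

CL'/CL = 1 / 1.92 = 0.5208
0.2·fm + (1 − fm) = 0.5208
fm = (0.5208 − 1) / (0.2 − 1) = 0.60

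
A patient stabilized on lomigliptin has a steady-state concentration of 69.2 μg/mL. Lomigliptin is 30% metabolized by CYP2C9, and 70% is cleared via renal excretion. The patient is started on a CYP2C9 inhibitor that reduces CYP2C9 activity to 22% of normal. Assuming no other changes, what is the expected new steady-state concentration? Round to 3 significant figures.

90.3 μg/mL

CYP2C9: 0.3 × 0.22 = 0.066
Other: 0.7 (unchanged)
New clearance relative to baseline: 0.066 + 0.7 = 0.766.
New steady-state concentration = baseline ÷ relative clearance = 69.2 / 0.766 = 90.3 μg/mL.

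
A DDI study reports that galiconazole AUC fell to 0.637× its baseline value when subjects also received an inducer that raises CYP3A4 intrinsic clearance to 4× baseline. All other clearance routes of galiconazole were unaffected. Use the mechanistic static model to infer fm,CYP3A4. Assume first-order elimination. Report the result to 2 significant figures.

0.19

CL'/CL = 1 / 0.637 = 1.57
4·fm + (1 − fm) = 1.57
fm = (1.57 − 1) / (4 − 1) = 0.19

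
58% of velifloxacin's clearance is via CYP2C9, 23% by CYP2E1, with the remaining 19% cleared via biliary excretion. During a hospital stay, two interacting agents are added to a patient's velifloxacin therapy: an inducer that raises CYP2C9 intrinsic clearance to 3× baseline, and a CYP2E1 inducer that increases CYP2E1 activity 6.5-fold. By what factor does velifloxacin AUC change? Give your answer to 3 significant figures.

The CYP2C9 pathway (58% of clearance) increases to 3× activity: 0.58 × 3 = 1.74.
The CYP2E1 pathway (23% of clearance) increases to 6.5× activity: 0.23 × 6.5 = 1.495.
The remaining 19% of clearance is unaffected.
Relative clearance = 1.74 + 1.495 + 0.19 = 3.425.
AUC ∝ 1/CL: fold-change = 1 / 3.425 = 0.292.

0.292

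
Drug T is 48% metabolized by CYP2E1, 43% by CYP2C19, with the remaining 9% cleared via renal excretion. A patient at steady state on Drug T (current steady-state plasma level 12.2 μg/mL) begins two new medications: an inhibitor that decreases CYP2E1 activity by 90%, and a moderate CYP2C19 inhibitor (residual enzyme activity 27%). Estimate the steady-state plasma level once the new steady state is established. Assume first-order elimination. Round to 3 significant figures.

48.0 μg/mL

The CYP2E1 pathway (48% of clearance) is reduced to 0.1× activity: 0.48 × 0.1 = 0.048.
The CYP2C19 pathway (43% of clearance) is reduced to 0.27× activity: 0.43 × 0.27 = 0.1161.
The remaining 9% of clearance is unaffected.
New clearance relative to baseline: 0.048 + 0.1161 + 0.09 = 0.2541.
Dividing the baseline by the relative clearance: 12.2 / 0.2541 = 48.0 μg/mL.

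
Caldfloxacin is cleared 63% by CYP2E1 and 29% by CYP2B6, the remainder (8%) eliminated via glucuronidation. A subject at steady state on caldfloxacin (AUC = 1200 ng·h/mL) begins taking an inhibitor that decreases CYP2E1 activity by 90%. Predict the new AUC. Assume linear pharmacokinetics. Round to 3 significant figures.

CYP2E1: 0.63 × 0.1 = 0.063
CYP2B6: 0.29 (unchanged)
Other: 0.08 (unchanged)
Relative clearance = 0.063 + 0.29 + 0.08 = 0.433.
With dosing unchanged, AUC scales as 1/CL: 1200 / 0.433 = 2.77 × 10³ ng·h/mL.

2.77 × 10³ ng·h/mL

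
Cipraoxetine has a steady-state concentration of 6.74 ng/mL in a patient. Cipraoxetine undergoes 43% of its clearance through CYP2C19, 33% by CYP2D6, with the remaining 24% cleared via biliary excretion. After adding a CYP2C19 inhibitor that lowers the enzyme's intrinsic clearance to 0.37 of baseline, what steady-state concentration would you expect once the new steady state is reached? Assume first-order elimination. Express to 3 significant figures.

9.24 ng/mL

CYP2C19: 0.43 × 0.37 = 0.1591
CYP2D6: 0.33 (unchanged)
Other: 0.24 (unchanged)
CL_new/CL_old = 0.1591 + 0.33 + 0.24 = 0.7291.
With dosing unchanged, steady-state concentration scales as 1/CL: 6.74 / 0.7291 = 9.24 ng/mL.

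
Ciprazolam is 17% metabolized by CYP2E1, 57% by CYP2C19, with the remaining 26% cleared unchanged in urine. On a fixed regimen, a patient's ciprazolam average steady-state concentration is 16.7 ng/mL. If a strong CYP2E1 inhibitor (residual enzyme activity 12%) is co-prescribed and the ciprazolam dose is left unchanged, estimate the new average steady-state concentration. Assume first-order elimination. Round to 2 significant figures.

20 ng/mL

The CYP2E1 pathway (17% of clearance) falls to 0.12× activity: 0.17 × 0.12 = 0.0204.
CYP2C19 (57%) and the residual 26% are unaffected.
New clearance relative to baseline: 0.0204 + 0.57 + 0.26 = 0.8504.
With dosing unchanged, average steady-state concentration scales as 1/CL: 16.7 / 0.8504 = 20 ng/mL.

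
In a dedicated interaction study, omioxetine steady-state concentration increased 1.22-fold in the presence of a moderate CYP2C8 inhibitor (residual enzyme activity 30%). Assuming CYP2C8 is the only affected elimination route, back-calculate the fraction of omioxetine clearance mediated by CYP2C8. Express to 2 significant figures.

CL'/CL = 1 / 1.22 = 0.8197
0.3·fm + (1 − fm) = 0.8197
fm = (0.8197 − 1) / (0.3 − 1) = 0.26

0.26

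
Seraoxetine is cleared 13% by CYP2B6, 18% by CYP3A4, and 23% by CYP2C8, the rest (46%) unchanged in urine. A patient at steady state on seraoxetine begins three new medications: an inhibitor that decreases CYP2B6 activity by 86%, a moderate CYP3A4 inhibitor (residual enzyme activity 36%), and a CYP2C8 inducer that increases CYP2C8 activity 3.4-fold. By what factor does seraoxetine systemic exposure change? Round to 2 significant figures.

The CYP2B6 pathway (13% of clearance) drops to 0.14× activity: 0.13 × 0.14 = 0.0182.
The CYP3A4 pathway (18% of clearance) is reduced to 0.36× activity: 0.18 × 0.36 = 0.0648.
The CYP2C8 pathway (23% of clearance) rises to 3.4× activity: 0.23 × 3.4 = 0.782.
Non-CYP routes (46%) are unchanged.
New clearance relative to baseline: 0.0182 + 0.0648 + 0.782 + 0.46 = 1.325.
Systemic exposure ∝ 1/CL: fold-change = 1 / 1.325 = 0.75.

0.75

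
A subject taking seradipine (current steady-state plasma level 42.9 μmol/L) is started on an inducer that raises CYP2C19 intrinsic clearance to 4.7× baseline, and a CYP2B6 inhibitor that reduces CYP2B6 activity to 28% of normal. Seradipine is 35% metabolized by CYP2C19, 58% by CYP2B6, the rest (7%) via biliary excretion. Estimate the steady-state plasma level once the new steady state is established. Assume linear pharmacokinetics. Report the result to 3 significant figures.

22.9 μmol/L

The CYP2C19 pathway (35% of clearance) increases to 4.7× activity: 0.35 × 4.7 = 1.645.
The CYP2B6 pathway (58% of clearance) falls to 0.28× activity: 0.58 × 0.28 = 0.1624.
The remaining 7% of clearance is unaffected.
CL_new/CL_old = 1.645 + 0.1624 + 0.07 = 1.8774.
Steady-state plasma level ∝ 1/CL: new value = 42.9 / 1.8774 = 22.9 μmol/L.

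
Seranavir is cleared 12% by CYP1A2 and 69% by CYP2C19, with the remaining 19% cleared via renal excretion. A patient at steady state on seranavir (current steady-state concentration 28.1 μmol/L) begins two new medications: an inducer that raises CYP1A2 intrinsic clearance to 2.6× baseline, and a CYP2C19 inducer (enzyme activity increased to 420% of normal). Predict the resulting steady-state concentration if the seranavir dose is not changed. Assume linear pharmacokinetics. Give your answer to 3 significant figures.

8.26 μmol/L

The CYP1A2 pathway (12% of clearance) increases to 2.6× activity: 0.12 × 2.6 = 0.312.
The CYP2C19 pathway (69% of clearance) increases to 4.2× activity: 0.69 × 4.2 = 2.898.
Non-CYP routes (19%) are unchanged.
CL_new/CL_old = 0.312 + 2.898 + 0.19 = 3.4.
Steady-state concentration ∝ 1/CL: new value = 28.1 / 3.4 = 8.26 μmol/L.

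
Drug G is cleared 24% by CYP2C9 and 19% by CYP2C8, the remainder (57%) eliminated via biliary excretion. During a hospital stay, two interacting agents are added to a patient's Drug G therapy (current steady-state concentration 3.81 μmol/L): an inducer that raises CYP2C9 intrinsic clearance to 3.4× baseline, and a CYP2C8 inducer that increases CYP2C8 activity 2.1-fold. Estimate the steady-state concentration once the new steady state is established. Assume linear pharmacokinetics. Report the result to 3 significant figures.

The CYP2C9 pathway (24% of clearance) rises to 3.4× activity: 0.24 × 3.4 = 0.816.
The CYP2C8 pathway (19% of clearance) rises to 2.1× activity: 0.19 × 2.1 = 0.399.
The remaining 57% of clearance is unaffected.
New clearance relative to baseline: 0.816 + 0.399 + 0.57 = 1.785.
Dividing the baseline by the relative clearance: 3.81 / 1.785 = 2.13 μmol/L.

2.13 μmol/L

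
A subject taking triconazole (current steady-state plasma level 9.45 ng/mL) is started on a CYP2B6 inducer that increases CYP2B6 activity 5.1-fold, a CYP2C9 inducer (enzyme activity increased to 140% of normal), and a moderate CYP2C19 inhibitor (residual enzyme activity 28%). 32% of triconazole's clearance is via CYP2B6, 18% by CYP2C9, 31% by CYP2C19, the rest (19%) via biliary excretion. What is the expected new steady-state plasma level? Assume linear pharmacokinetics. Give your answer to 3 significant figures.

4.37 ng/mL

The CYP2B6 pathway (32% of clearance) is boosted to 5.1× activity: 0.32 × 5.1 = 1.632.
The CYP2C9 pathway (18% of clearance) rises to 1.4× activity: 0.18 × 1.4 = 0.252.
The CYP2C19 pathway (31% of clearance) drops to 0.28× activity: 0.31 × 0.28 = 0.0868.
The remaining 19% of clearance is unaffected.
CL_new/CL_old = 1.632 + 0.252 + 0.0868 + 0.19 = 2.1608.
Dividing the baseline by the relative clearance: 9.45 / 2.1608 = 4.37 ng/mL.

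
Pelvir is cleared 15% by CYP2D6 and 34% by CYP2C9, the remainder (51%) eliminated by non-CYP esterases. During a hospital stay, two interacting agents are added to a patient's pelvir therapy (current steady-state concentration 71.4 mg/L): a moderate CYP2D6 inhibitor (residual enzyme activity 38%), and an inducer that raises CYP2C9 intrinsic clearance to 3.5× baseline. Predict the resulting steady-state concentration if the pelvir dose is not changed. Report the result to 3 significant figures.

40.6 mg/L

The CYP2D6 pathway (15% of clearance) is reduced to 0.38× activity: 0.15 × 0.38 = 0.057.
The CYP2C9 pathway (34% of clearance) rises to 3.5× activity: 0.34 × 3.5 = 1.19.
Non-CYP routes (51%) are unchanged.
New clearance relative to baseline: 0.057 + 1.19 + 0.51 = 1.757.
Steady-state concentration ∝ 1/CL: new value = 71.4 / 1.757 = 40.6 mg/L.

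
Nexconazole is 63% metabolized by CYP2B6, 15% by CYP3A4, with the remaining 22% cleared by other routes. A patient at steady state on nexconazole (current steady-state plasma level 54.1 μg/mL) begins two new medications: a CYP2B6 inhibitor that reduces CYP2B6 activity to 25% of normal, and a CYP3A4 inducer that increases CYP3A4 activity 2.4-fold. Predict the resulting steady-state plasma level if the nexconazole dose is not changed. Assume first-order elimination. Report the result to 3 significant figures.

73.4 μg/mL

The CYP2B6 pathway (63% of clearance) is reduced to 0.25× activity: 0.63 × 0.25 = 0.1575.
The CYP3A4 pathway (15% of clearance) rises to 2.4× activity: 0.15 × 2.4 = 0.36.
Non-CYP routes (22%) are unchanged.
CL_new/CL_old = 0.1575 + 0.36 + 0.22 = 0.7375.
Dividing the baseline by the relative clearance: 54.1 / 0.7375 = 73.4 μg/mL.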